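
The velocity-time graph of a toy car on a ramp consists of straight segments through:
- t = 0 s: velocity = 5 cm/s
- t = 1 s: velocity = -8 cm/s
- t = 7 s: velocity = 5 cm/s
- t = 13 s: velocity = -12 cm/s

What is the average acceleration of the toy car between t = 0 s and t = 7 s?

0 cm/s²

Average acceleration = Δv/Δt = (5 − 5)/(7 − 0) = 0 cm/s².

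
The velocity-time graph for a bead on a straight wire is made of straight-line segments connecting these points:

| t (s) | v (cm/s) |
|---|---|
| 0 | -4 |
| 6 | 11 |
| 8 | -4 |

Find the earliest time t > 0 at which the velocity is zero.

t = 1.6 s

v changes sign on 0–6 s (from -4 to 11); the graph is linear there, so v = 0 at t = 0 + (4)·(6 − 0)/(11 − -4) = 1.6 s.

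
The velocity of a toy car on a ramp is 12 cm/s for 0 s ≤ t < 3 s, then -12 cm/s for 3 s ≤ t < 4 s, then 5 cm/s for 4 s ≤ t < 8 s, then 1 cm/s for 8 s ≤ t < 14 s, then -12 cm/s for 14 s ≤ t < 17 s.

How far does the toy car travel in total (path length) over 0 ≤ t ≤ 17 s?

Distance (not displacement) is the total path length: add the absolute areas under v-t.
0–3 s: |12| × 3 = 36 cm
3–4 s: |-12| × 1 = 12 cm
4–8 s: |5| × 4 = 20 cm
8–14 s: |1| × 6 = 6 cm
14–17 s: |-12| × 3 = 36 cm
Total distance = 110 cm

110 cm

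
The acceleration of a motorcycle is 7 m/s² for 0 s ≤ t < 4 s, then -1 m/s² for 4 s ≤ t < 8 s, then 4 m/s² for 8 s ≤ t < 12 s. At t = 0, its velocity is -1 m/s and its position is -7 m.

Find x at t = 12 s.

On each constant-a segment, Δv = aΔt and Δx = v₀Δt + ½aΔt²; chain segment to segment.
0–4 s: v starts -1 m/s; Δx = -1·4 + ½·7·4² = 52 m; v ends 27 m/s.
4–8 s: v starts 27 m/s; Δx = 27·4 + ½·-1·4² = 100 m; v ends 23 m/s.
8–12 s: v starts 23 m/s; Δx = 23·4 + ½·4·4² = 124 m; v ends 39 m/s.
x(12) = -7 + Σ Δx = 269 m.

269 m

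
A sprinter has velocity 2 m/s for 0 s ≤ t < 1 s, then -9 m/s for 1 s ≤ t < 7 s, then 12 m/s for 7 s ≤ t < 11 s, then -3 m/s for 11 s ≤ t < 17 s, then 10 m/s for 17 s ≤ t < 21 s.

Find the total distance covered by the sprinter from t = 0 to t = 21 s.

Total distance travelled is ∫|v| dt — sum the magnitudes of each area piece.
0–1 s: |2| × 1 = 2 m
1–7 s: |-9| × 6 = 54 m
7–11 s: |12| × 4 = 48 m
11–17 s: |-3| × 6 = 18 m
17–21 s: |10| × 4 = 40 m
Total distance = 162 m

162 m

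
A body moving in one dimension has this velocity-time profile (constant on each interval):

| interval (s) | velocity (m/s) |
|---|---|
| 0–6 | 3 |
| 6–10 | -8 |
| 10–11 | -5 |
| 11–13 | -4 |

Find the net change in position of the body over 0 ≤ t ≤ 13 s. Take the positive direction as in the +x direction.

Net displacement equals the area under the velocity-time graph (areas below the axis count negative).
0–6 s: 3 × 6 = 18 m
6–10 s: -8 × 4 = -32 m
10–11 s: -5 × 1 = -5 m
11–13 s: -4 × 2 = -8 m
Net displacement = -27 m

-27 m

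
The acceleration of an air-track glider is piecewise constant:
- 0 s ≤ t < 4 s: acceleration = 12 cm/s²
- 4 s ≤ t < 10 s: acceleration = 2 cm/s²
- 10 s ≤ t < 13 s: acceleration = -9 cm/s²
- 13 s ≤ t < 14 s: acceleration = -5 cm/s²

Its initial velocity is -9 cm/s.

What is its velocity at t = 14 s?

19 cm/s

Δv equals the area under the a-t graph; then v = v₀ + Δv.
0–4 s: 12 × 4 = 48 cm/s
4–10 s: 2 × 6 = 12 cm/s
10–13 s: -9 × 3 = -27 cm/s
13–14 s: -5 × 1 = -5 cm/s
Δv = 28 cm/s, so v(14) = -9 + (28) = 19 cm/s.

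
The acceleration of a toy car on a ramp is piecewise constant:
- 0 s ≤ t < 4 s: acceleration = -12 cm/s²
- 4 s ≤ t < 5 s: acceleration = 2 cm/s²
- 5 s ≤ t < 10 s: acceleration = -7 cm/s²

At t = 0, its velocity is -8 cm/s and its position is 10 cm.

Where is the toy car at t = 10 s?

On each constant-a segment, Δv = aΔt and Δx = v₀Δt + ½aΔt²; chain segment to segment.
0–4 s: v starts -8 cm/s; Δx = -8·4 + ½·-12·4² = -128 cm; v ends -56 cm/s.
4–5 s: v starts -56 cm/s; Δx = -56·1 + ½·2·1² = -55 cm; v ends -54 cm/s.
5–10 s: v starts -54 cm/s; Δx = -54·5 + ½·-7·5² = -357.5 cm; v ends -89 cm/s.
x(10) = 10 + Σ Δx = -530.5 cm.

-530.5 cm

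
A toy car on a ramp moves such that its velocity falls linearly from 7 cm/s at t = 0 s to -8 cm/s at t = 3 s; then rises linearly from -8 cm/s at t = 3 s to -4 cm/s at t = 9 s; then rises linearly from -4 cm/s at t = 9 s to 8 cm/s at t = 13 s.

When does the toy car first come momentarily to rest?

t = 1.4 s

v changes sign on 0–3 s (from 7 to -8); the graph is linear there, so v = 0 at t = 0 + (-7)·(3 − 0)/(-8 − 7) = 1.4 s.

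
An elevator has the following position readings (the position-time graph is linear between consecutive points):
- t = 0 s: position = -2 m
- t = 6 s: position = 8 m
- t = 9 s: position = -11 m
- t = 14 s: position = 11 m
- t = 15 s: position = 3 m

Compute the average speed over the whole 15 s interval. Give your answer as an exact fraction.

59/15 m/s

Average speed = (total path length)/(elapsed time); on a piecewise-linear x-t graph the path length is Σ|Δx|.
0–6 s: |Δx| = |8 − -2| = 10 m
6–9 s: |Δx| = |-11 − 8| = 19 m
9–14 s: |Δx| = |11 − -11| = 22 m
14–15 s: |Δx| = |3 − 11| = 8 m
Total path = 59 m; average speed = 59/15 = 59/15 m/s.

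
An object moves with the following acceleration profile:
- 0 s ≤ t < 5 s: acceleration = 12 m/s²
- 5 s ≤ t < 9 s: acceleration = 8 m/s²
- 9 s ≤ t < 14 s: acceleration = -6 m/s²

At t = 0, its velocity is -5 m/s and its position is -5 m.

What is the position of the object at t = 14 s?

On each constant-a segment, Δv = aΔt and Δx = v₀Δt + ½aΔt²; chain segment to segment.
0–5 s: v starts -5 m/s; Δx = -5·5 + ½·12·5² = 125 m; v ends 55 m/s.
5–9 s: v starts 55 m/s; Δx = 55·4 + ½·8·4² = 284 m; v ends 87 m/s.
9–14 s: v starts 87 m/s; Δx = 87·5 + ½·-6·5² = 360 m; v ends 57 m/s.
x(14) = -5 + Σ Δx = 764 m.

764 m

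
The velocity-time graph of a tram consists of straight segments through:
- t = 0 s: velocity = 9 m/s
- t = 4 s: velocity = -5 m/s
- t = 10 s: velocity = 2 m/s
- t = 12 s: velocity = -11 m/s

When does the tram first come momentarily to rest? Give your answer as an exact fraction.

v changes sign on 0–4 s (from 9 to -5); the graph is linear there, so v = 0 at t = 0 + (-9)·(4 − 0)/(-5 − 9) = 18/7 s.

t = 18/7 s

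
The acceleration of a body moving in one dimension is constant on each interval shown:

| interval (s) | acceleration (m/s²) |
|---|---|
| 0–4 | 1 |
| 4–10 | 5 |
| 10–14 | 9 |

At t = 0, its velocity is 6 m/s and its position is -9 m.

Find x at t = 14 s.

On each constant-a segment, Δv = aΔt and Δx = v₀Δt + ½aΔt²; chain segment to segment.
0–4 s: v starts 6 m/s; Δx = 6·4 + ½·1·4² = 32 m; v ends 10 m/s.
4–10 s: v starts 10 m/s; Δx = 10·6 + ½·5·6² = 150 m; v ends 40 m/s.
10–14 s: v starts 40 m/s; Δx = 40·4 + ½·9·4² = 232 m; v ends 76 m/s.
x(14) = -9 + Σ Δx = 405 m.

405 m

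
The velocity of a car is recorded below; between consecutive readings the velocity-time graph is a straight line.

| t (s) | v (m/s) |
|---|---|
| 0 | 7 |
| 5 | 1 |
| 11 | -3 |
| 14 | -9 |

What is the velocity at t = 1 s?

5.8 m/s

On 0–5 s the graph is linear from 7 to 1 m/s: v(1) = 7 + (1 − 7)·(1 − 0)/(5 − 0) = 5.8 m/s.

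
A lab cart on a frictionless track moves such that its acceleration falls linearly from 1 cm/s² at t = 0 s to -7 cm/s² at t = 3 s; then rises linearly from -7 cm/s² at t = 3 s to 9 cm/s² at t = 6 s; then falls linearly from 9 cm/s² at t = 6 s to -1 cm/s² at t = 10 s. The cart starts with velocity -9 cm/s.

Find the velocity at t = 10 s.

Δv equals the area under the a-t graph; then v = v₀ + Δv.
0–3 s: ½(1 + -7)(3) = -9 cm/s
3–6 s: ½(-7 + 9)(3) = 3 cm/s
6–10 s: ½(9 + -1)(4) = 16 cm/s
Δv = 10 cm/s, so v(10) = -9 + (10) = 1 cm/s.

1 cm/s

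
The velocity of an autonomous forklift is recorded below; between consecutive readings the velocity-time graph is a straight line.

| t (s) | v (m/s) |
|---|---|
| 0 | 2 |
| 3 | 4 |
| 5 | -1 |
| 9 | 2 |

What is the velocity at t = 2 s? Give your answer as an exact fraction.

10/3 m/s

On 0–3 s the graph is linear from 2 to 4 m/s: v(2) = 2 + (4 − 2)·(2 − 0)/(3 − 0) = 10/3 m/s.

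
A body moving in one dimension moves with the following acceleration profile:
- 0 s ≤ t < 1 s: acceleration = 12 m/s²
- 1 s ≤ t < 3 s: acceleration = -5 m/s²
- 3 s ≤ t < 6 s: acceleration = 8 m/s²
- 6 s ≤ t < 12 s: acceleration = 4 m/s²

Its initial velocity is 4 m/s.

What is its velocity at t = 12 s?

Δv equals the area under the a-t graph; then v = v₀ + Δv.
0–1 s: 12 × 1 = 12 m/s
1–3 s: -5 × 2 = -10 m/s
3–6 s: 8 × 3 = 24 m/s
6–12 s: 4 × 6 = 24 m/s
Δv = 50 m/s, so v(12) = 4 + (50) = 54 m/s.

54 m/s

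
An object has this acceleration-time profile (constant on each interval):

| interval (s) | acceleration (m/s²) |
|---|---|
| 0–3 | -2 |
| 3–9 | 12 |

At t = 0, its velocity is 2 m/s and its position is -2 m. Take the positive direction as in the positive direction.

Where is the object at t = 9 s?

187 m

On each constant-a segment, Δv = aΔt and Δx = v₀Δt + ½aΔt²; chain segment to segment.
0–3 s: v starts 2 m/s; Δx = 2·3 + ½·-2·3² = -3 m; v ends -4 m/s.
3–9 s: v starts -4 m/s; Δx = -4·6 + ½·12·6² = 192 m; v ends 68 m/s.
x(9) = -2 + Σ Δx = 187 m.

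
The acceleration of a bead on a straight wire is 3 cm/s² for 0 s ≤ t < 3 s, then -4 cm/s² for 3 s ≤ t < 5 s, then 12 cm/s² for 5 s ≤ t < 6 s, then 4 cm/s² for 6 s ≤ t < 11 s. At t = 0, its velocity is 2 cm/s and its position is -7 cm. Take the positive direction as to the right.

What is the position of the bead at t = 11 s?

160.5 cm

On each constant-a segment, Δv = aΔt and Δx = v₀Δt + ½aΔt²; chain segment to segment.
0–3 s: v starts 2 cm/s; Δx = 2·3 + ½·3·3² = 19.5 cm; v ends 11 cm/s.
3–5 s: v starts 11 cm/s; Δx = 11·2 + ½·-4·2² = 14 cm; v ends 3 cm/s.
5–6 s: v starts 3 cm/s; Δx = 3·1 + ½·12·1² = 9 cm; v ends 15 cm/s.
6–11 s: v starts 15 cm/s; Δx = 15·5 + ½·4·5² = 125 cm; v ends 35 cm/s.
x(11) = -7 + Σ Δx = 160.5 cm.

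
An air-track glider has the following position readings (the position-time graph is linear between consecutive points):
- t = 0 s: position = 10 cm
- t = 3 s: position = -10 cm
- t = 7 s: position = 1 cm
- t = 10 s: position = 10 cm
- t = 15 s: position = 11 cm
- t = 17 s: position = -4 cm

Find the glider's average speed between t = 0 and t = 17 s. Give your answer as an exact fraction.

Average speed = (total path length)/(elapsed time); on a piecewise-linear x-t graph the path length is Σ|Δx|.
0–3 s: |Δx| = |-10 − 10| = 20 cm
3–7 s: |Δx| = |1 − -10| = 11 cm
7–10 s: |Δx| = |10 − 1| = 9 cm
10–15 s: |Δx| = |11 − 10| = 1 cm
15–17 s: |Δx| = |-4 − 11| = 15 cm
Total path = 56 cm; average speed = 56/17 = 56/17 cm/s.

56/17 cm/s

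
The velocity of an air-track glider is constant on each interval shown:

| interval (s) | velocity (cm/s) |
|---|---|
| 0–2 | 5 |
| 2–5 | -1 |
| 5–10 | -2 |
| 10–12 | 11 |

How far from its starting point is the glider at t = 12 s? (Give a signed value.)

Net displacement equals the area under the velocity-time graph (areas below the axis count negative).
0–2 s: 5 × 2 = 10 cm
2–5 s: -1 × 3 = -3 cm
5–10 s: -2 × 5 = -10 cm
10–12 s: 11 × 2 = 22 cm
Net displacement = 19 cm

19 cm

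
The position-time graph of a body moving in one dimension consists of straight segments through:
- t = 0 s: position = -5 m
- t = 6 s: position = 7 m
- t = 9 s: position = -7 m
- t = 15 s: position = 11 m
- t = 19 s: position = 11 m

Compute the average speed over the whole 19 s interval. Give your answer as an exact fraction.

44/19 m/s

Average speed = (total path length)/(elapsed time); on a piecewise-linear x-t graph the path length is Σ|Δx|.
0–6 s: |Δx| = |7 − -5| = 12 m
6–9 s: |Δx| = |-7 − 7| = 14 m
9–15 s: |Δx| = |11 − -7| = 18 m
15–19 s: |Δx| = |11 − 11| = 0 m
Total path = 44 m; average speed = 44/19 = 44/19 m/s.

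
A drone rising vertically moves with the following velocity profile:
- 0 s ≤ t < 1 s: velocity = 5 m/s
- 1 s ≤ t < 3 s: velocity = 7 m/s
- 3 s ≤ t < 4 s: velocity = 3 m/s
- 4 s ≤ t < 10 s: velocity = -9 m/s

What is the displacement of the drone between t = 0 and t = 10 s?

-32 m

Displacement is the signed area under the v-t curve.
0–1 s: 5 × 1 = 5 m
1–3 s: 7 × 2 = 14 m
3–4 s: 3 × 1 = 3 m
4–10 s: -9 × 6 = -54 m
Net displacement = -32 m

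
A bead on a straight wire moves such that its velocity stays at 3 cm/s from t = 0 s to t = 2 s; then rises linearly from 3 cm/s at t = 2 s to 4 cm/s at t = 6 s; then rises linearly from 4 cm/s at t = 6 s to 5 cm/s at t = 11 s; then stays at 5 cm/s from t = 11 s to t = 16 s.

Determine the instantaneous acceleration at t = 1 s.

Acceleration is the slope of the v-t graph on 0–2 s: (3 − 3)/(2 − 0) = 0 cm/s².

0 cm/s²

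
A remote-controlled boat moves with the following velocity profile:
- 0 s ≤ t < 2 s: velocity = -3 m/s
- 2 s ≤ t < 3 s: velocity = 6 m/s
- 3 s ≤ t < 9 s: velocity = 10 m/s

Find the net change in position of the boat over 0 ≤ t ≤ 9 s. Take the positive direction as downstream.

60 m

Net displacement equals the area under the velocity-time graph (areas below the axis count negative).
0–2 s: -3 × 2 = -6 m
2–3 s: 6 × 1 = 6 m
3–9 s: 10 × 6 = 60 m
Net displacement = 60 m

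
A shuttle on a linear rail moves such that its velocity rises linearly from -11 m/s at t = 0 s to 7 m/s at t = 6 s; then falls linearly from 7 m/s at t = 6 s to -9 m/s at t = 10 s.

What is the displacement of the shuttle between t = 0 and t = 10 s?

Net displacement equals the area under the velocity-time graph (areas below the axis count negative).
0–6 s: ½(-11 + 7)(6) = -12 m
6–10 s: ½(7 + -9)(4) = -4 m
Net displacement = -16 m

-16 m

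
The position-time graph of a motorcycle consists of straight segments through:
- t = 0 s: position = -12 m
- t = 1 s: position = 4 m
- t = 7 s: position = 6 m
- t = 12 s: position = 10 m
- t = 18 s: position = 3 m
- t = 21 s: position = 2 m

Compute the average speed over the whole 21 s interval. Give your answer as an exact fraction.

10/7 m/s

Average speed = (total path length)/(elapsed time); on a piecewise-linear x-t graph the path length is Σ|Δx|.
0–1 s: |Δx| = |4 − -12| = 16 m
1–7 s: |Δx| = |6 − 4| = 2 m
7–12 s: |Δx| = |10 − 6| = 4 m
12–18 s: |Δx| = |3 − 10| = 7 m
18–21 s: |Δx| = |2 − 3| = 1 m
Total path = 30 m; average speed = 30/21 = 10/7 m/s.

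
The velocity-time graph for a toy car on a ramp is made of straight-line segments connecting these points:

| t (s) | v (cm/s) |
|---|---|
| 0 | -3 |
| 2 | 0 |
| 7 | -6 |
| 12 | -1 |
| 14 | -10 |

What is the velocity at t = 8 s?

On 7–12 s the graph is linear from -6 to -1 cm/s: v(8) = -6 + (-1 − -6)·(8 − 7)/(12 − 7) = -5 cm/s.

-5 cm/s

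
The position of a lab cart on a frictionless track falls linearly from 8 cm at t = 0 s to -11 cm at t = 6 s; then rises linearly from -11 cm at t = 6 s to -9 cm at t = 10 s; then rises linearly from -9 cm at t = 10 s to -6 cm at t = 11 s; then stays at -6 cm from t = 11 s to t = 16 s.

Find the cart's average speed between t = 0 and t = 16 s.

1.5 cm/s

Average speed = (total path length)/(elapsed time); on a piecewise-linear x-t graph the path length is Σ|Δx|.
0–6 s: |Δx| = |-11 − 8| = 19 cm
6–10 s: |Δx| = |-9 − -11| = 2 cm
10–11 s: |Δx| = |-6 − -9| = 3 cm
11–16 s: |Δx| = |-6 − -6| = 0 cm
Total path = 24 cm; average speed = 24/16 = 1.5 cm/s.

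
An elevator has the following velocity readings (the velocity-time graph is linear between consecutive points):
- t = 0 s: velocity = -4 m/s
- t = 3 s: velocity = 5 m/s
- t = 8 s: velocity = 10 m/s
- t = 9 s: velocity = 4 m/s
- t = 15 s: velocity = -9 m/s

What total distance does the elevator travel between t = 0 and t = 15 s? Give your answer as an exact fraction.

Total distance travelled is ∫|v| dt — sum the magnitudes of each area piece.
0–3 s: v = 0 at t = 4/3 s; triangle areas 8/3 + 25/6 = 41/6 m
3–8 s: |½(5 + 10)(5)| = 37.5 m
8–9 s: |½(10 + 4)(1)| = 7 m
9–15 s: v = 0 at t = 141/13 s; triangle areas 48/13 + 243/13 = 291/13 m
Total distance = 2875/39 m

2875/39 m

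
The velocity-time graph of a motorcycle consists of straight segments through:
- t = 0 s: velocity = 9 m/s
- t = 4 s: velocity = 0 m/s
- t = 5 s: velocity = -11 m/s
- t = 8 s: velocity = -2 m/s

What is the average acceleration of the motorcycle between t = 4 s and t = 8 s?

-0.5 m/s²

Average acceleration = Δv/Δt = (-2 − 0)/(8 − 4) = -0.5 m/s².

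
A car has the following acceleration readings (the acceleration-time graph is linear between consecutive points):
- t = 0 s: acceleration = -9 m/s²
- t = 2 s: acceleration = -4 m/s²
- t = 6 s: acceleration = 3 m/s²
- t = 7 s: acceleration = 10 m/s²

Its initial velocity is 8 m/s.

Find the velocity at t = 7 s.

Δv equals the area under the a-t graph; then v = v₀ + Δv.
0–2 s: ½(-9 + -4)(2) = -13 m/s
2–6 s: ½(-4 + 3)(4) = -2 m/s
6–7 s: ½(3 + 10)(1) = 6.5 m/s
Δv = -8.5 m/s, so v(7) = 8 + (-8.5) = -0.5 m/s.

-0.5 m/s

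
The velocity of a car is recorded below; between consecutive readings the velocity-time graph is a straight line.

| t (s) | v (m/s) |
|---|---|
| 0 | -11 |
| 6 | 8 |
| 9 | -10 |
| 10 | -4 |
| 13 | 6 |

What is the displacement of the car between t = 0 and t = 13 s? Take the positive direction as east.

-16 m

Displacement is the signed area under the v-t curve.
0–6 s: ½(-11 + 8)(6) = -9 m
6–9 s: ½(8 + -10)(3) = -3 m
9–10 s: ½(-10 + -4)(1) = -7 m
10–13 s: ½(-4 + 6)(3) = 3 m
Net displacement = -16 m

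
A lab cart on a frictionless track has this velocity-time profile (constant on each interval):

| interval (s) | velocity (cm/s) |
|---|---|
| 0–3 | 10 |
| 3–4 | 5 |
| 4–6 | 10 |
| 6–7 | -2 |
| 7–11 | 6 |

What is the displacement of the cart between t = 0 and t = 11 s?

Displacement is the signed area under the v-t curve.
0–3 s: 10 × 3 = 30 cm
3–4 s: 5 × 1 = 5 cm
4–6 s: 10 × 2 = 20 cm
6–7 s: -2 × 1 = -2 cm
7–11 s: 6 × 4 = 24 cm
Net displacement = 77 cm

77 cm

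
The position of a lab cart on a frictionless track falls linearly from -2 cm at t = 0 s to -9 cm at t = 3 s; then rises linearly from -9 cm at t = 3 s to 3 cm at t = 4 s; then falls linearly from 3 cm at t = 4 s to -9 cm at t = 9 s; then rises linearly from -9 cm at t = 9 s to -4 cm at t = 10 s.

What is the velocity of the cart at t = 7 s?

-2.4 cm/s

Velocity is the slope of the x-t graph on 4–9 s: (-9 − 3)/(9 − 4) = -2.4 cm/s.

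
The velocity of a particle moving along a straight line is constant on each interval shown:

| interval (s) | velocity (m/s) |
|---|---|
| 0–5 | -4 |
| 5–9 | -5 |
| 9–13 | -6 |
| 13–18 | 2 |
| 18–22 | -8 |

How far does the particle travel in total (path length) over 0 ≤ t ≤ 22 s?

Distance (not displacement) is the total path length: add the absolute areas under v-t.
0–5 s: |-4| × 5 = 20 m
5–9 s: |-5| × 4 = 20 m
9–13 s: |-6| × 4 = 24 m
13–18 s: |2| × 5 = 10 m
18–22 s: |-8| × 4 = 32 m
Total distance = 106 m

106 m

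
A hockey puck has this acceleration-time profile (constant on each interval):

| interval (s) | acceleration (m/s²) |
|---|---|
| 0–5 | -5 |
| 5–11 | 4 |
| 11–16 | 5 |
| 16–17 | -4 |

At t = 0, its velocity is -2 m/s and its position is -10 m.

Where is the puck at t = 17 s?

-105 m

On each constant-a segment, Δv = aΔt and Δx = v₀Δt + ½aΔt²; chain segment to segment.
0–5 s: v starts -2 m/s; Δx = -2·5 + ½·-5·5² = -72.5 m; v ends -27 m/s.
5–11 s: v starts -27 m/s; Δx = -27·6 + ½·4·6² = -90 m; v ends -3 m/s.
11–16 s: v starts -3 m/s; Δx = -3·5 + ½·5·5² = 47.5 m; v ends 22 m/s.
16–17 s: v starts 22 m/s; Δx = 22·1 + ½·-4·1² = 20 m; v ends 18 m/s.
x(17) = -10 + Σ Δx = -105 m.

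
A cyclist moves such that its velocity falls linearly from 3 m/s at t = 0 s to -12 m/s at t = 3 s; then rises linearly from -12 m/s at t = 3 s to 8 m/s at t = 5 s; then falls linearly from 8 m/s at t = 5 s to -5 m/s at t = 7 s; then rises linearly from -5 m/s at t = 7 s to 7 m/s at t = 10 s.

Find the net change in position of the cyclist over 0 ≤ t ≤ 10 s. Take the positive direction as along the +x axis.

-11.5 m

Displacement is the signed area under the v-t curve.
0–3 s: ½(3 + -12)(3) = -13.5 m
3–5 s: ½(-12 + 8)(2) = -4 m
5–7 s: ½(8 + -5)(2) = 3 m
7–10 s: ½(-5 + 7)(3) = 3 m
Net displacement = -11.5 m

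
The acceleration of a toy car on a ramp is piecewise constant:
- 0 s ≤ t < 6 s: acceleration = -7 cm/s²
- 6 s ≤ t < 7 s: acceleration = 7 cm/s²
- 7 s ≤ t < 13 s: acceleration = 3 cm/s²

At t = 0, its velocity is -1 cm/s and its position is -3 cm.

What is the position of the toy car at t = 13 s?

-336.5 cm

On each constant-a segment, Δv = aΔt and Δx = v₀Δt + ½aΔt²; chain segment to segment.
0–6 s: v starts -1 cm/s; Δx = -1·6 + ½·-7·6² = -132 cm; v ends -43 cm/s.
6–7 s: v starts -43 cm/s; Δx = -43·1 + ½·7·1² = -39.5 cm; v ends -36 cm/s.
7–13 s: v starts -36 cm/s; Δx = -36·6 + ½·3·6² = -162 cm; v ends -18 cm/s.
x(13) = -3 + Σ Δx = -336.5 cm.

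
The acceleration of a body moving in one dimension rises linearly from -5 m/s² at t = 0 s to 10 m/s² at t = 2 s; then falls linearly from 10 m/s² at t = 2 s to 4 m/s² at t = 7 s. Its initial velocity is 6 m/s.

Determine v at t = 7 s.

46 m/s

Δv equals the area under the a-t graph; then v = v₀ + Δv.
0–2 s: ½(-5 + 10)(2) = 5 m/s
2–7 s: ½(10 + 4)(5) = 35 m/s
Δv = 40 m/s, so v(7) = 6 + (40) = 46 m/s.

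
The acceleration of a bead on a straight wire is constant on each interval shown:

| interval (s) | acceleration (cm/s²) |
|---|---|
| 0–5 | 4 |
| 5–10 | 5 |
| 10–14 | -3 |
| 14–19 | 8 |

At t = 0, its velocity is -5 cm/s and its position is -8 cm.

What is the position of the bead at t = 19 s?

530.5 cm

On each constant-a segment, Δv = aΔt and Δx = v₀Δt + ½aΔt²; chain segment to segment.
0–5 s: v starts -5 cm/s; Δx = -5·5 + ½·4·5² = 25 cm; v ends 15 cm/s.
5–10 s: v starts 15 cm/s; Δx = 15·5 + ½·5·5² = 137.5 cm; v ends 40 cm/s.
10–14 s: v starts 40 cm/s; Δx = 40·4 + ½·-3·4² = 136 cm; v ends 28 cm/s.
14–19 s: v starts 28 cm/s; Δx = 28·5 + ½·8·5² = 240 cm; v ends 68 cm/s.
x(19) = -8 + Σ Δx = 530.5 cm.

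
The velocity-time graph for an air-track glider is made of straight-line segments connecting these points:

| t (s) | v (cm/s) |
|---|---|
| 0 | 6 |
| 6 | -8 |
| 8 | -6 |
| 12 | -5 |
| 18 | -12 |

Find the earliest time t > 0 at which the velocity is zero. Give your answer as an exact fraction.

v changes sign on 0–6 s (from 6 to -8); the graph is linear there, so v = 0 at t = 0 + (-6)·(6 − 0)/(-8 − 6) = 18/7 s.

t = 18/7 s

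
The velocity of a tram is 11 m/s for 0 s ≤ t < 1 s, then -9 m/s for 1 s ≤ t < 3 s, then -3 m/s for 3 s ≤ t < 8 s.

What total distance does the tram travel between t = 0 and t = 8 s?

44 m

Distance (not displacement) is the total path length: add the absolute areas under v-t.
0–1 s: |11| × 1 = 11 m
1–3 s: |-9| × 2 = 18 m
3–8 s: |-3| × 5 = 15 m
Total distance = 44 m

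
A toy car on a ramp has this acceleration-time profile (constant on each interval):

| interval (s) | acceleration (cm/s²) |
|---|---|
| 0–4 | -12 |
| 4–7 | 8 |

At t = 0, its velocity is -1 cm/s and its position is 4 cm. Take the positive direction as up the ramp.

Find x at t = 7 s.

-207 cm

On each constant-a segment, Δv = aΔt and Δx = v₀Δt + ½aΔt²; chain segment to segment.
0–4 s: v starts -1 cm/s; Δx = -1·4 + ½·-12·4² = -100 cm; v ends -49 cm/s.
4–7 s: v starts -49 cm/s; Δx = -49·3 + ½·8·3² = -111 cm; v ends -25 cm/s.
x(7) = 4 + Σ Δx = -207 cm.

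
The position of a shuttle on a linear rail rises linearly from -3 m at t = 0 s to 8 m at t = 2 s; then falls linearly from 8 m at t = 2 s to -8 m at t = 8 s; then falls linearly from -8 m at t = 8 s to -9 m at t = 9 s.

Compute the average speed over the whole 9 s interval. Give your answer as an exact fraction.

Average speed = (total path length)/(elapsed time); on a piecewise-linear x-t graph the path length is Σ|Δx|.
0–2 s: |Δx| = |8 − -3| = 11 m
2–8 s: |Δx| = |-8 − 8| = 16 m
8–9 s: |Δx| = |-9 − -8| = 1 m
Total path = 28 m; average speed = 28/9 = 28/9 m/s.

28/9 m/s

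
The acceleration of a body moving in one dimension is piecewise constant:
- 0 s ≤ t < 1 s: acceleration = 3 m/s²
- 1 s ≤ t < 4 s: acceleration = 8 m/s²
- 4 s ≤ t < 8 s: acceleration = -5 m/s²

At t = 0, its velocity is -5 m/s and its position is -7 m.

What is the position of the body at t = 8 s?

On each constant-a segment, Δv = aΔt and Δx = v₀Δt + ½aΔt²; chain segment to segment.
0–1 s: v starts -5 m/s; Δx = -5·1 + ½·3·1² = -3.5 m; v ends -2 m/s.
1–4 s: v starts -2 m/s; Δx = -2·3 + ½·8·3² = 30 m; v ends 22 m/s.
4–8 s: v starts 22 m/s; Δx = 22·4 + ½·-5·4² = 48 m; v ends 2 m/s.
x(8) = -7 + Σ Δx = 67.5 m.

67.5 m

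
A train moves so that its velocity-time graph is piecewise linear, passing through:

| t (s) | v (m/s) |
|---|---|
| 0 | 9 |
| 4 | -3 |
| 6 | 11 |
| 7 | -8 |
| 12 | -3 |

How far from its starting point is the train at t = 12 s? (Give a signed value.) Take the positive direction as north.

-6 m

Displacement is the signed area under the v-t curve.
0–4 s: ½(9 + -3)(4) = 12 m
4–6 s: ½(-3 + 11)(2) = 8 m
6–7 s: ½(11 + -8)(1) = 1.5 m
7–12 s: ½(-8 + -3)(5) = -27.5 m
Net displacement = -6 m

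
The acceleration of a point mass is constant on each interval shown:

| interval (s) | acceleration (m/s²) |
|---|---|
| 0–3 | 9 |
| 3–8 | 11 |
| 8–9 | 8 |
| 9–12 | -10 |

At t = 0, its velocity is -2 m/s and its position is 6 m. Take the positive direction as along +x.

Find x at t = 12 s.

606 m

On each constant-a segment, Δv = aΔt and Δx = v₀Δt + ½aΔt²; chain segment to segment.
0–3 s: v starts -2 m/s; Δx = -2·3 + ½·9·3² = 34.5 m; v ends 25 m/s.
3–8 s: v starts 25 m/s; Δx = 25·5 + ½·11·5² = 262.5 m; v ends 80 m/s.
8–9 s: v starts 80 m/s; Δx = 80·1 + ½·8·1² = 84 m; v ends 88 m/s.
9–12 s: v starts 88 m/s; Δx = 88·3 + ½·-10·3² = 219 m; v ends 58 m/s.
x(12) = 6 + Σ Δx = 606 m.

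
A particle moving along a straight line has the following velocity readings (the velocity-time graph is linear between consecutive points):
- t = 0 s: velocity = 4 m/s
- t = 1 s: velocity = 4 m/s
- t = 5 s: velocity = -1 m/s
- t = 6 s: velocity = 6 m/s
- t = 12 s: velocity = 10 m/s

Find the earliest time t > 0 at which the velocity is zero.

v changes sign on 1–5 s (from 4 to -1); the graph is linear there, so v = 0 at t = 1 + (-4)·(5 − 1)/(-1 − 4) = 4.2 s.

t = 4.2 s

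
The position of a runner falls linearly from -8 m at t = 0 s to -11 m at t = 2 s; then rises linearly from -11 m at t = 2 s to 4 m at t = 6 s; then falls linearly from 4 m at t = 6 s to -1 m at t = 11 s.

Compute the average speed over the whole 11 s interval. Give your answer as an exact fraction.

23/11 m/s

Average speed = (total path length)/(elapsed time); on a piecewise-linear x-t graph the path length is Σ|Δx|.
0–2 s: |Δx| = |-11 − -8| = 3 m
2–6 s: |Δx| = |4 − -11| = 15 m
6–11 s: |Δx| = |-1 − 4| = 5 m
Total path = 23 m; average speed = 23/11 = 23/11 m/s.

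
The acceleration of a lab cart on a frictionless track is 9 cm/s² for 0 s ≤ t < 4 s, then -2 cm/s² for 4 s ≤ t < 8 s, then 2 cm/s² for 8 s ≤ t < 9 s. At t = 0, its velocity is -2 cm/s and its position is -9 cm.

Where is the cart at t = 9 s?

202 cm

On each constant-a segment, Δv = aΔt and Δx = v₀Δt + ½aΔt²; chain segment to segment.
0–4 s: v starts -2 cm/s; Δx = -2·4 + ½·9·4² = 64 cm; v ends 34 cm/s.
4–8 s: v starts 34 cm/s; Δx = 34·4 + ½·-2·4² = 120 cm; v ends 26 cm/s.
8–9 s: v starts 26 cm/s; Δx = 26·1 + ½·2·1² = 27 cm; v ends 28 cm/s.
x(9) = -9 + Σ Δx = 202 cm.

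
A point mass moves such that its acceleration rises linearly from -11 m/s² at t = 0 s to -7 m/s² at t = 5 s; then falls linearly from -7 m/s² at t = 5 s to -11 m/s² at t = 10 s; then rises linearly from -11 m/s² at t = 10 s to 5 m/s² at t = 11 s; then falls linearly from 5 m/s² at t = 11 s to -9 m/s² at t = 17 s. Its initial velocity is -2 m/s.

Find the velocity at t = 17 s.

-107 m/s

Δv equals the area under the a-t graph; then v = v₀ + Δv.
0–5 s: ½(-11 + -7)(5) = -45 m/s
5–10 s: ½(-7 + -11)(5) = -45 m/s
10–11 s: ½(-11 + 5)(1) = -3 m/s
11–17 s: ½(5 + -9)(6) = -12 m/s
Δv = -105 m/s, so v(17) = -2 + (-105) = -107 m/s.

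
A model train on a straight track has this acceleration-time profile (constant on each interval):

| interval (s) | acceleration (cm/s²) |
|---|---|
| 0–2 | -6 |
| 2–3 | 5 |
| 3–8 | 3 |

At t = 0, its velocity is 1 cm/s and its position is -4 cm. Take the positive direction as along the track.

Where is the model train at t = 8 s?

-15 cm

On each constant-a segment, Δv = aΔt and Δx = v₀Δt + ½aΔt²; chain segment to segment.
0–2 s: v starts 1 cm/s; Δx = 1·2 + ½·-6·2² = -10 cm; v ends -11 cm/s.
2–3 s: v starts -11 cm/s; Δx = -11·1 + ½·5·1² = -8.5 cm; v ends -6 cm/s.
3–8 s: v starts -6 cm/s; Δx = -6·5 + ½·3·5² = 7.5 cm; v ends 9 cm/s.
x(8) = -4 + Σ Δx = -15 cm.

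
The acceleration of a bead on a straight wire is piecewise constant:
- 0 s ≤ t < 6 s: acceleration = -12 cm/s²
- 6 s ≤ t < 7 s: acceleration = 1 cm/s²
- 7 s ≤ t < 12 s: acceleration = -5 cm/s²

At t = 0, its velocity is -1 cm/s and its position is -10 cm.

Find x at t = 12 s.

On each constant-a segment, Δv = aΔt and Δx = v₀Δt + ½aΔt²; chain segment to segment.
0–6 s: v starts -1 cm/s; Δx = -1·6 + ½·-12·6² = -222 cm; v ends -73 cm/s.
6–7 s: v starts -73 cm/s; Δx = -73·1 + ½·1·1² = -72.5 cm; v ends -72 cm/s.
7–12 s: v starts -72 cm/s; Δx = -72·5 + ½·-5·5² = -422.5 cm; v ends -97 cm/s.
x(12) = -10 + Σ Δx = -727 cm.

-727 cm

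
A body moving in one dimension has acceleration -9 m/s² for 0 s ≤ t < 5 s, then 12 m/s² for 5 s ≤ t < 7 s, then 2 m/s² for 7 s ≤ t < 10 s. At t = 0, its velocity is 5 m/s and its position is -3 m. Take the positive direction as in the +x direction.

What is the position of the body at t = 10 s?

On each constant-a segment, Δv = aΔt and Δx = v₀Δt + ½aΔt²; chain segment to segment.
0–5 s: v starts 5 m/s; Δx = 5·5 + ½·-9·5² = -87.5 m; v ends -40 m/s.
5–7 s: v starts -40 m/s; Δx = -40·2 + ½·12·2² = -56 m; v ends -16 m/s.
7–10 s: v starts -16 m/s; Δx = -16·3 + ½·2·3² = -39 m; v ends -10 m/s.
x(10) = -3 + Σ Δx = -185.5 m.

-185.5 m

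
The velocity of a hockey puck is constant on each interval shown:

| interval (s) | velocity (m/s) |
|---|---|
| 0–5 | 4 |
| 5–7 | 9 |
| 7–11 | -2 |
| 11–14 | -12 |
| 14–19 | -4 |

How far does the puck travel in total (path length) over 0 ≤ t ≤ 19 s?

Total distance travelled is ∫|v| dt — sum the magnitudes of each area piece.
0–5 s: |4| × 5 = 20 m
5–7 s: |9| × 2 = 18 m
7–11 s: |-2| × 4 = 8 m
11–14 s: |-12| × 3 = 36 m
14–19 s: |-4| × 5 = 20 m
Total distance = 102 m

102 m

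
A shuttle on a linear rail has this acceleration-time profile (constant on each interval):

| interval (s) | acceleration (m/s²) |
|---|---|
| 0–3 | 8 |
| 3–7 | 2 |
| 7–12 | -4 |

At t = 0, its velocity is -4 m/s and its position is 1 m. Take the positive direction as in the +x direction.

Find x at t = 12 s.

On each constant-a segment, Δv = aΔt and Δx = v₀Δt + ½aΔt²; chain segment to segment.
0–3 s: v starts -4 m/s; Δx = -4·3 + ½·8·3² = 24 m; v ends 20 m/s.
3–7 s: v starts 20 m/s; Δx = 20·4 + ½·2·4² = 96 m; v ends 28 m/s.
7–12 s: v starts 28 m/s; Δx = 28·5 + ½·-4·5² = 90 m; v ends 8 m/s.
x(12) = 1 + Σ Δx = 211 m.

211 m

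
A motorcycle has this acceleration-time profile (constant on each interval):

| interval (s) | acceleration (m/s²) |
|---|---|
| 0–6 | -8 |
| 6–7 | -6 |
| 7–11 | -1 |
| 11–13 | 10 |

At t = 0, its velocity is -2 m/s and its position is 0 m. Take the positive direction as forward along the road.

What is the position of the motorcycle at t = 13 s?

-541 m

On each constant-a segment, Δv = aΔt and Δx = v₀Δt + ½aΔt²; chain segment to segment.
0–6 s: v starts -2 m/s; Δx = -2·6 + ½·-8·6² = -156 m; v ends -50 m/s.
6–7 s: v starts -50 m/s; Δx = -50·1 + ½·-6·1² = -53 m; v ends -56 m/s.
7–11 s: v starts -56 m/s; Δx = -56·4 + ½·-1·4² = -232 m; v ends -60 m/s.
11–13 s: v starts -60 m/s; Δx = -60·2 + ½·10·2² = -100 m; v ends -40 m/s.
x(13) = 0 + Σ Δx = -541 m.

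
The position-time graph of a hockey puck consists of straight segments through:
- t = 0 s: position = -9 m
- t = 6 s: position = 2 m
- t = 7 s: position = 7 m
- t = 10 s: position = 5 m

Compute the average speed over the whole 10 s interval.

Average speed = (total path length)/(elapsed time); on a piecewise-linear x-t graph the path length is Σ|Δx|.
0–6 s: |Δx| = |2 − -9| = 11 m
6–7 s: |Δx| = |7 − 2| = 5 m
7–10 s: |Δx| = |5 − 7| = 2 m
Total path = 18 m; average speed = 18/10 = 1.8 m/s.

1.8 m/s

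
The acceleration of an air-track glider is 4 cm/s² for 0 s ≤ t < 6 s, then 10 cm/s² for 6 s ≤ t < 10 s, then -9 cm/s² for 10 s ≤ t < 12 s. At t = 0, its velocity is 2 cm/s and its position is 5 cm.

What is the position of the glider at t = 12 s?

On each constant-a segment, Δv = aΔt and Δx = v₀Δt + ½aΔt²; chain segment to segment.
0–6 s: v starts 2 cm/s; Δx = 2·6 + ½·4·6² = 84 cm; v ends 26 cm/s.
6–10 s: v starts 26 cm/s; Δx = 26·4 + ½·10·4² = 184 cm; v ends 66 cm/s.
10–12 s: v starts 66 cm/s; Δx = 66·2 + ½·-9·2² = 114 cm; v ends 48 cm/s.
x(12) = 5 + Σ Δx = 387 cm.

387 cm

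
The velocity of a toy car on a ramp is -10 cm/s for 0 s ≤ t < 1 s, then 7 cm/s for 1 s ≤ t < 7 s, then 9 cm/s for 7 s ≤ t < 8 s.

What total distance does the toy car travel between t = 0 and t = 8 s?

Total distance travelled is ∫|v| dt — sum the magnitudes of each area piece.
0–1 s: |-10| × 1 = 10 cm
1–7 s: |7| × 6 = 42 cm
7–8 s: |9| × 1 = 9 cm
Total distance = 61 cm

61 cm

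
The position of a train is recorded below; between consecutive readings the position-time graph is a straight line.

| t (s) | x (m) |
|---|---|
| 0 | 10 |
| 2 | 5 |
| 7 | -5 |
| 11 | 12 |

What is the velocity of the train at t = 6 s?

-2 m/s

Velocity is the slope of the x-t graph on 2–7 s: (-5 − 5)/(7 − 2) = -2 m/s.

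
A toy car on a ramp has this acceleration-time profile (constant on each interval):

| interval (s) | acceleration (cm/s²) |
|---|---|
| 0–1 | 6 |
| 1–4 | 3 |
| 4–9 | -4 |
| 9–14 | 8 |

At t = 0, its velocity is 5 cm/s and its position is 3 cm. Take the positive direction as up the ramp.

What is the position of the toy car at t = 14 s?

207.5 cm

On each constant-a segment, Δv = aΔt and Δx = v₀Δt + ½aΔt²; chain segment to segment.
0–1 s: v starts 5 cm/s; Δx = 5·1 + ½·6·1² = 8 cm; v ends 11 cm/s.
1–4 s: v starts 11 cm/s; Δx = 11·3 + ½·3·3² = 46.5 cm; v ends 20 cm/s.
4–9 s: v starts 20 cm/s; Δx = 20·5 + ½·-4·5² = 50 cm; v ends 0 cm/s.
9–14 s: v starts 0 cm/s; Δx = 0·5 + ½·8·5² = 100 cm; v ends 40 cm/s.
x(14) = 3 + Σ Δx = 207.5 cm.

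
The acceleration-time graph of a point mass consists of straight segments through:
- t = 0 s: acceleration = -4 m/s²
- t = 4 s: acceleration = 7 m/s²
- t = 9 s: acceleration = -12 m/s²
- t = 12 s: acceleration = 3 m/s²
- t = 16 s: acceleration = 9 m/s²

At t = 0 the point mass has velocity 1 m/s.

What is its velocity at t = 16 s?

5 m/s

Δv equals the area under the a-t graph; then v = v₀ + Δv.
0–4 s: ½(-4 + 7)(4) = 6 m/s
4–9 s: ½(7 + -12)(5) = -12.5 m/s
9–12 s: ½(-12 + 3)(3) = -13.5 m/s
12–16 s: ½(3 + 9)(4) = 24 m/s
Δv = 4 m/s, so v(16) = 1 + (4) = 5 m/s.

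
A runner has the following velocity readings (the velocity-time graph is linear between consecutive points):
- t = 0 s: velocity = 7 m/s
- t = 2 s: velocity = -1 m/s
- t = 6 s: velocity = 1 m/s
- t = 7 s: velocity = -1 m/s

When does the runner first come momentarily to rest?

v changes sign on 0–2 s (from 7 to -1); the graph is linear there, so v = 0 at t = 0 + (-7)·(2 − 0)/(-1 − 7) = 1.75 s.

t = 1.75 s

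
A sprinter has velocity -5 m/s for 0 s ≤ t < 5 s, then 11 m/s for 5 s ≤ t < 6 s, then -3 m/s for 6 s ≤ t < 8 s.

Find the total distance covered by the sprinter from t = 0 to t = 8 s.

42 m

Distance (not displacement) is the total path length: add the absolute areas under v-t.
0–5 s: |-5| × 5 = 25 m
5–6 s: |11| × 1 = 11 m
6–8 s: |-3| × 2 = 6 m
Total distance = 42 m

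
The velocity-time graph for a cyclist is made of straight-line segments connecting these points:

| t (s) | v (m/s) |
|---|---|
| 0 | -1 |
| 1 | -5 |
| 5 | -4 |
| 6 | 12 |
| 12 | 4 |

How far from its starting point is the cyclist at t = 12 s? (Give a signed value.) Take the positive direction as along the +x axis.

31 m

Displacement is the signed area under the v-t curve.
0–1 s: ½(-1 + -5)(1) = -3 m
1–5 s: ½(-5 + -4)(4) = -18 m
5–6 s: ½(-4 + 12)(1) = 4 m
6–12 s: ½(12 + 4)(6) = 48 m
Net displacement = 31 m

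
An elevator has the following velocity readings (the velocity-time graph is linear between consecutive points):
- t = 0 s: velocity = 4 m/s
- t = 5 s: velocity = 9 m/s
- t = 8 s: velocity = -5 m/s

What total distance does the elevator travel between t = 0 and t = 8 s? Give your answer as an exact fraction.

307/7 m

Distance (not displacement) is the total path length: add the absolute areas under v-t.
0–5 s: |½(4 + 9)(5)| = 32.5 m
5–8 s: v = 0 at t = 97/14 s; triangle areas 243/28 + 75/28 = 159/14 m
Total distance = 307/7 m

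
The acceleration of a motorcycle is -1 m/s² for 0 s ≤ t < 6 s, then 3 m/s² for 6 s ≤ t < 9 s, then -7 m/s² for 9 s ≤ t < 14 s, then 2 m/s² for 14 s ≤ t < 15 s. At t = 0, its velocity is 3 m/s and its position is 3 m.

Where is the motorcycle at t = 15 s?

On each constant-a segment, Δv = aΔt and Δx = v₀Δt + ½aΔt²; chain segment to segment.
0–6 s: v starts 3 m/s; Δx = 3·6 + ½·-1·6² = 0 m; v ends -3 m/s.
6–9 s: v starts -3 m/s; Δx = -3·3 + ½·3·3² = 4.5 m; v ends 6 m/s.
9–14 s: v starts 6 m/s; Δx = 6·5 + ½·-7·5² = -57.5 m; v ends -29 m/s.
14–15 s: v starts -29 m/s; Δx = -29·1 + ½·2·1² = -28 m; v ends -27 m/s.
x(15) = 3 + Σ Δx = -78 m.

-78 m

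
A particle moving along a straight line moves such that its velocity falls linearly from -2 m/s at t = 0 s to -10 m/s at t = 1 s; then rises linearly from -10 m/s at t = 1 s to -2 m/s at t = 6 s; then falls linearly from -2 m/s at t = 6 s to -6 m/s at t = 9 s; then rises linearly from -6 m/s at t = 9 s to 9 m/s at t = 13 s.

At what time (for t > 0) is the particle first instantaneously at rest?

v changes sign on 9–13 s (from -6 to 9); the graph is linear there, so v = 0 at t = 9 + (6)·(13 − 9)/(9 − -6) = 10.6 s.

t = 10.6 s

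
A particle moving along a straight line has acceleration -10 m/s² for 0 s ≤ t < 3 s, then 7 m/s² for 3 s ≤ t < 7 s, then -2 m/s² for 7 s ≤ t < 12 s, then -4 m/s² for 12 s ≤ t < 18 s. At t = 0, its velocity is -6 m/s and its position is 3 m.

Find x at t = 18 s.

On each constant-a segment, Δv = aΔt and Δx = v₀Δt + ½aΔt²; chain segment to segment.
0–3 s: v starts -6 m/s; Δx = -6·3 + ½·-10·3² = -63 m; v ends -36 m/s.
3–7 s: v starts -36 m/s; Δx = -36·4 + ½·7·4² = -88 m; v ends -8 m/s.
7–12 s: v starts -8 m/s; Δx = -8·5 + ½·-2·5² = -65 m; v ends -18 m/s.
12–18 s: v starts -18 m/s; Δx = -18·6 + ½·-4·6² = -180 m; v ends -42 m/s.
x(18) = 3 + Σ Δx = -393 m.

-393 m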